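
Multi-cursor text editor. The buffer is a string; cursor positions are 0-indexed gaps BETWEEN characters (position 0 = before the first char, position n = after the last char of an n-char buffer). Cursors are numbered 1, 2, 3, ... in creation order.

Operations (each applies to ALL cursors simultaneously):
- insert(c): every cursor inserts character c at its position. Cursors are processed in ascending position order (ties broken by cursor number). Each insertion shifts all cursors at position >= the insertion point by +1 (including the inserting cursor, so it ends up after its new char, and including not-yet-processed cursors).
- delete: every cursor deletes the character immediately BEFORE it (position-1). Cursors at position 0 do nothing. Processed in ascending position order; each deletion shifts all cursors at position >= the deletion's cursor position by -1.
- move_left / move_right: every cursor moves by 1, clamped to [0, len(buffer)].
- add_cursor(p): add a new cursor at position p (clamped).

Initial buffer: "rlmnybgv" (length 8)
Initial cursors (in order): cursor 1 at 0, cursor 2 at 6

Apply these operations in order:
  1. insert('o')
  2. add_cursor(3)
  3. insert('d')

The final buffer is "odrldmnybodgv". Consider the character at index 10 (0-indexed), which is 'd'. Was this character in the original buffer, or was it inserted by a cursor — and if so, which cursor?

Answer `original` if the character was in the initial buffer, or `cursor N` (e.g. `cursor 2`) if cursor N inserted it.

After op 1 (insert('o')): buffer="orlmnybogv" (len 10), cursors c1@1 c2@8, authorship 1......2..
After op 2 (add_cursor(3)): buffer="orlmnybogv" (len 10), cursors c1@1 c3@3 c2@8, authorship 1......2..
After op 3 (insert('d')): buffer="odrldmnybodgv" (len 13), cursors c1@2 c3@5 c2@11, authorship 11..3....22..
Authorship (.=original, N=cursor N): 1 1 . . 3 . . . . 2 2 . .
Index 10: author = 2

Answer: cursor 2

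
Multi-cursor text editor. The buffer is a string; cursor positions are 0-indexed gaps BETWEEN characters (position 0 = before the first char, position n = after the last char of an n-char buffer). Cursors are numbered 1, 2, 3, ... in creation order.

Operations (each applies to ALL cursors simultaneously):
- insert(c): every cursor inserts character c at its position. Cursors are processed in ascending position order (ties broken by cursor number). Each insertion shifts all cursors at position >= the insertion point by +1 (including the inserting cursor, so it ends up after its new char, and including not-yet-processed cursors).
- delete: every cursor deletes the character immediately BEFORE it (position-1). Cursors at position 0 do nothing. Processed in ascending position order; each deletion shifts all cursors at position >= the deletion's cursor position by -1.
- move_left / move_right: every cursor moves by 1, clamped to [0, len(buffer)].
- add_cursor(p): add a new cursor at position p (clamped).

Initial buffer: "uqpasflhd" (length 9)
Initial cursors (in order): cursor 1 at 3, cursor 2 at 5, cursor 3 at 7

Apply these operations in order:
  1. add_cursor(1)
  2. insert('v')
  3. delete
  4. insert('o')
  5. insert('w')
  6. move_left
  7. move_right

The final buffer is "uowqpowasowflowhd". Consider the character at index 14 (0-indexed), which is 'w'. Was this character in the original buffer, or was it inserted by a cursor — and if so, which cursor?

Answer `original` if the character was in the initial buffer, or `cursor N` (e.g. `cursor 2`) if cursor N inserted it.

After op 1 (add_cursor(1)): buffer="uqpasflhd" (len 9), cursors c4@1 c1@3 c2@5 c3@7, authorship .........
After op 2 (insert('v')): buffer="uvqpvasvflvhd" (len 13), cursors c4@2 c1@5 c2@8 c3@11, authorship .4..1..2..3..
After op 3 (delete): buffer="uqpasflhd" (len 9), cursors c4@1 c1@3 c2@5 c3@7, authorship .........
After op 4 (insert('o')): buffer="uoqpoasoflohd" (len 13), cursors c4@2 c1@5 c2@8 c3@11, authorship .4..1..2..3..
After op 5 (insert('w')): buffer="uowqpowasowflowhd" (len 17), cursors c4@3 c1@7 c2@11 c3@15, authorship .44..11..22..33..
After op 6 (move_left): buffer="uowqpowasowflowhd" (len 17), cursors c4@2 c1@6 c2@10 c3@14, authorship .44..11..22..33..
After op 7 (move_right): buffer="uowqpowasowflowhd" (len 17), cursors c4@3 c1@7 c2@11 c3@15, authorship .44..11..22..33..
Authorship (.=original, N=cursor N): . 4 4 . . 1 1 . . 2 2 . . 3 3 . .
Index 14: author = 3

Answer: cursor 3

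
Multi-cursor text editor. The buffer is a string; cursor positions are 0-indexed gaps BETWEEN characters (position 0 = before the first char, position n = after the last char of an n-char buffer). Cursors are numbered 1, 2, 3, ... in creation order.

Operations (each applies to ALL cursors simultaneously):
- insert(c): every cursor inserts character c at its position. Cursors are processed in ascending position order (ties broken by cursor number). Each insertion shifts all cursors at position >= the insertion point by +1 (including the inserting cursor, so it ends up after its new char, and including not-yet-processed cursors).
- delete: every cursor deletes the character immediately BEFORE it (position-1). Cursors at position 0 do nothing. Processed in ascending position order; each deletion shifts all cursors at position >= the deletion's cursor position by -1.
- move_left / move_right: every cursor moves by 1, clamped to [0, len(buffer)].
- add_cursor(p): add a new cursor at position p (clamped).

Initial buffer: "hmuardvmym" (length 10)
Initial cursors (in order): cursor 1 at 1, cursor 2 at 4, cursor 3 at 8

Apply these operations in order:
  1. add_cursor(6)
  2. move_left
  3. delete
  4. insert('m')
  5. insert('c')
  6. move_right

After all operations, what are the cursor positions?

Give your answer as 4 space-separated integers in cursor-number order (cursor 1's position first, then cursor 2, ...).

Answer: 3 7 13 10

Derivation:
After op 1 (add_cursor(6)): buffer="hmuardvmym" (len 10), cursors c1@1 c2@4 c4@6 c3@8, authorship ..........
After op 2 (move_left): buffer="hmuardvmym" (len 10), cursors c1@0 c2@3 c4@5 c3@7, authorship ..........
After op 3 (delete): buffer="hmadmym" (len 7), cursors c1@0 c2@2 c4@3 c3@4, authorship .......
After op 4 (insert('m')): buffer="mhmmamdmmym" (len 11), cursors c1@1 c2@4 c4@6 c3@8, authorship 1..2.4.3...
After op 5 (insert('c')): buffer="mchmmcamcdmcmym" (len 15), cursors c1@2 c2@6 c4@9 c3@12, authorship 11..22.44.33...
After op 6 (move_right): buffer="mchmmcamcdmcmym" (len 15), cursors c1@3 c2@7 c4@10 c3@13, authorship 11..22.44.33...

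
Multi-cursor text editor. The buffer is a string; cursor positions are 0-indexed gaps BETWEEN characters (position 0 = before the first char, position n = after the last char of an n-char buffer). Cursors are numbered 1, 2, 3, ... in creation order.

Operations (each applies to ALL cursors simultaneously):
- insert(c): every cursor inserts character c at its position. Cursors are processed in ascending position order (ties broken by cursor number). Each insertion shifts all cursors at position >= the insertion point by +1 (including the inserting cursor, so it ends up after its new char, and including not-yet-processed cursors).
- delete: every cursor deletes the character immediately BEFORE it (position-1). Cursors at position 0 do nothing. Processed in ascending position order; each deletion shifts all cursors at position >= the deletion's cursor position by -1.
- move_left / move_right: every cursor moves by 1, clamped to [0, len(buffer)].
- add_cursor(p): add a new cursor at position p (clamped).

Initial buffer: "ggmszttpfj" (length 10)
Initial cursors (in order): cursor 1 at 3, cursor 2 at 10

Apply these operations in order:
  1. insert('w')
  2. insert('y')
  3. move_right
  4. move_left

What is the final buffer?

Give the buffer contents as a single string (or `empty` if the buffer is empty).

Answer: ggmwyszttpfjwy

Derivation:
After op 1 (insert('w')): buffer="ggmwszttpfjw" (len 12), cursors c1@4 c2@12, authorship ...1.......2
After op 2 (insert('y')): buffer="ggmwyszttpfjwy" (len 14), cursors c1@5 c2@14, authorship ...11.......22
After op 3 (move_right): buffer="ggmwyszttpfjwy" (len 14), cursors c1@6 c2@14, authorship ...11.......22
After op 4 (move_left): buffer="ggmwyszttpfjwy" (len 14), cursors c1@5 c2@13, authorship ...11.......22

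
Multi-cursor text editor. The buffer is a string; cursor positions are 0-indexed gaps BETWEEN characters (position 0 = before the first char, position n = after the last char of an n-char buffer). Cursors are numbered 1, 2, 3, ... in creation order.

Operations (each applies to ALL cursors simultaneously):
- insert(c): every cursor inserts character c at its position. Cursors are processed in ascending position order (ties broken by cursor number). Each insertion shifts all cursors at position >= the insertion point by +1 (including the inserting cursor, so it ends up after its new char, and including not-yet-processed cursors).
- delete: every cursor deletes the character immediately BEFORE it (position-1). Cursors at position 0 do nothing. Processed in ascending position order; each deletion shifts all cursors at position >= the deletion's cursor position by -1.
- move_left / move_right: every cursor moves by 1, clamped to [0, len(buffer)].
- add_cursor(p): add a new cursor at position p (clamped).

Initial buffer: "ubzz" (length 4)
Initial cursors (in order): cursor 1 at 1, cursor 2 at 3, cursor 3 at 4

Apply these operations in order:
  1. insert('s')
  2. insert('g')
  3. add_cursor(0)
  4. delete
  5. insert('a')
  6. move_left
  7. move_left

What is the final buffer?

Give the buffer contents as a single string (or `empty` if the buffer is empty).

Answer: ausabzsazsa

Derivation:
After op 1 (insert('s')): buffer="usbzszs" (len 7), cursors c1@2 c2@5 c3@7, authorship .1..2.3
After op 2 (insert('g')): buffer="usgbzsgzsg" (len 10), cursors c1@3 c2@7 c3@10, authorship .11..22.33
After op 3 (add_cursor(0)): buffer="usgbzsgzsg" (len 10), cursors c4@0 c1@3 c2@7 c3@10, authorship .11..22.33
After op 4 (delete): buffer="usbzszs" (len 7), cursors c4@0 c1@2 c2@5 c3@7, authorship .1..2.3
After op 5 (insert('a')): buffer="ausabzsazsa" (len 11), cursors c4@1 c1@4 c2@8 c3@11, authorship 4.11..22.33
After op 6 (move_left): buffer="ausabzsazsa" (len 11), cursors c4@0 c1@3 c2@7 c3@10, authorship 4.11..22.33
After op 7 (move_left): buffer="ausabzsazsa" (len 11), cursors c4@0 c1@2 c2@6 c3@9, authorship 4.11..22.33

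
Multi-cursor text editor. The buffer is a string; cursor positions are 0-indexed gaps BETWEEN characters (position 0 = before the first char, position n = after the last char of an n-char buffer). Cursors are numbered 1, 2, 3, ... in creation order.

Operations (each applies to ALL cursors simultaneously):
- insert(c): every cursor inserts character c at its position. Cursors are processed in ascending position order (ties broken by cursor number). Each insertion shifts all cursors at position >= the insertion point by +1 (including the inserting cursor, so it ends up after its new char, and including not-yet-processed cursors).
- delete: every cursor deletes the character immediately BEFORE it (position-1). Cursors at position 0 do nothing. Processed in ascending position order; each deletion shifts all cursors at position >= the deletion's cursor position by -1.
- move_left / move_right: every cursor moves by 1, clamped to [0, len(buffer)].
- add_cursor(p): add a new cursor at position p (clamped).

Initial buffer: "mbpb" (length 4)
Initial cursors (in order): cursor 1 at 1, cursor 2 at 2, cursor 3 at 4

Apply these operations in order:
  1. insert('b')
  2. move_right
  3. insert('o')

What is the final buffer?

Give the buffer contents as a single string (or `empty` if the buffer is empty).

Answer: mbbobpobbo

Derivation:
After op 1 (insert('b')): buffer="mbbbpbb" (len 7), cursors c1@2 c2@4 c3@7, authorship .1.2..3
After op 2 (move_right): buffer="mbbbpbb" (len 7), cursors c1@3 c2@5 c3@7, authorship .1.2..3
After op 3 (insert('o')): buffer="mbbobpobbo" (len 10), cursors c1@4 c2@7 c3@10, authorship .1.12.2.33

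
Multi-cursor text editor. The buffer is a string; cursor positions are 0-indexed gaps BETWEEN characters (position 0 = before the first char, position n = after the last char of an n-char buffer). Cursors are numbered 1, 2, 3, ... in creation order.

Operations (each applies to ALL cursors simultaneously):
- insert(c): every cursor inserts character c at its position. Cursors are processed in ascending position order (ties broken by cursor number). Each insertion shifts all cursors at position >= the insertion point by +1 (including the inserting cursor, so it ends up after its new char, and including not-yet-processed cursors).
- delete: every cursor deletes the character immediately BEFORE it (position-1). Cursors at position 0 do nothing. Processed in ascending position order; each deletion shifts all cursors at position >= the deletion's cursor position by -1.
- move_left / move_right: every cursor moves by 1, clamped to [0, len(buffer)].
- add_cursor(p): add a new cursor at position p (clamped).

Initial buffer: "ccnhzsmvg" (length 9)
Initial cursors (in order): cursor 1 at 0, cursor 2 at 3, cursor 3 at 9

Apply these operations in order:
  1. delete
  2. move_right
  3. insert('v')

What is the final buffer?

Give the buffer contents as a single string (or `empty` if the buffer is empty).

After op 1 (delete): buffer="cchzsmv" (len 7), cursors c1@0 c2@2 c3@7, authorship .......
After op 2 (move_right): buffer="cchzsmv" (len 7), cursors c1@1 c2@3 c3@7, authorship .......
After op 3 (insert('v')): buffer="cvchvzsmvv" (len 10), cursors c1@2 c2@5 c3@10, authorship .1..2....3

Answer: cvchvzsmvv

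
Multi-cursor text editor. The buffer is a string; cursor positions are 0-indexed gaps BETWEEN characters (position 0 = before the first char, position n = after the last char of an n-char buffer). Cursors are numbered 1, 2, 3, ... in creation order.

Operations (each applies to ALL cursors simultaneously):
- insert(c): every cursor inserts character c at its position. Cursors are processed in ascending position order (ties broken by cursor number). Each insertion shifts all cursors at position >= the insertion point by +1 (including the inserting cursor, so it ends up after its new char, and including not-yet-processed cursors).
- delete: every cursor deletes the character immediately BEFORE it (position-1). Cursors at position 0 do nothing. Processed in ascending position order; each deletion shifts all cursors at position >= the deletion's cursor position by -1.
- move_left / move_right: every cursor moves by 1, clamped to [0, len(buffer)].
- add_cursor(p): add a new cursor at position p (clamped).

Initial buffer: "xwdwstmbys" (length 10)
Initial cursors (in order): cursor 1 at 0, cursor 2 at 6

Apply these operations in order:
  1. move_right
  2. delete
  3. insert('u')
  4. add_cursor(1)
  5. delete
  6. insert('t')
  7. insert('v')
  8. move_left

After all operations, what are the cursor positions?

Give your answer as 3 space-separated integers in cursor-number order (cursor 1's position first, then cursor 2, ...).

Answer: 3 10 3

Derivation:
After op 1 (move_right): buffer="xwdwstmbys" (len 10), cursors c1@1 c2@7, authorship ..........
After op 2 (delete): buffer="wdwstbys" (len 8), cursors c1@0 c2@5, authorship ........
After op 3 (insert('u')): buffer="uwdwstubys" (len 10), cursors c1@1 c2@7, authorship 1.....2...
After op 4 (add_cursor(1)): buffer="uwdwstubys" (len 10), cursors c1@1 c3@1 c2@7, authorship 1.....2...
After op 5 (delete): buffer="wdwstbys" (len 8), cursors c1@0 c3@0 c2@5, authorship ........
After op 6 (insert('t')): buffer="ttwdwsttbys" (len 11), cursors c1@2 c3@2 c2@8, authorship 13.....2...
After op 7 (insert('v')): buffer="ttvvwdwsttvbys" (len 14), cursors c1@4 c3@4 c2@11, authorship 1313.....22...
After op 8 (move_left): buffer="ttvvwdwsttvbys" (len 14), cursors c1@3 c3@3 c2@10, authorship 1313.....22...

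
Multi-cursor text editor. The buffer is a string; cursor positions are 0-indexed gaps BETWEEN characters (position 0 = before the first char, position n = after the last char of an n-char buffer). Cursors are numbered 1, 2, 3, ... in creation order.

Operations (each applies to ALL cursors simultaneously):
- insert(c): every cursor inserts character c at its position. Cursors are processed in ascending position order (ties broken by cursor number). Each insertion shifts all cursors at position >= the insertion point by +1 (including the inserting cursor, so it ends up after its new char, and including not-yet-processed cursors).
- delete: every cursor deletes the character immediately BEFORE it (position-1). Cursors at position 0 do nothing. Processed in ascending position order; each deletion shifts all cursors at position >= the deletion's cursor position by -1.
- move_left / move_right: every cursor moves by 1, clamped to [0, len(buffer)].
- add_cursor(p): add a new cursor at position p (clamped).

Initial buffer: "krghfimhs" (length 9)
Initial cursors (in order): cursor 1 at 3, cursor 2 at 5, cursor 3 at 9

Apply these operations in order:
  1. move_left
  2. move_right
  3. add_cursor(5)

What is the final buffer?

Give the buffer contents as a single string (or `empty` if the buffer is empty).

Answer: krghfimhs

Derivation:
After op 1 (move_left): buffer="krghfimhs" (len 9), cursors c1@2 c2@4 c3@8, authorship .........
After op 2 (move_right): buffer="krghfimhs" (len 9), cursors c1@3 c2@5 c3@9, authorship .........
After op 3 (add_cursor(5)): buffer="krghfimhs" (len 9), cursors c1@3 c2@5 c4@5 c3@9, authorship .........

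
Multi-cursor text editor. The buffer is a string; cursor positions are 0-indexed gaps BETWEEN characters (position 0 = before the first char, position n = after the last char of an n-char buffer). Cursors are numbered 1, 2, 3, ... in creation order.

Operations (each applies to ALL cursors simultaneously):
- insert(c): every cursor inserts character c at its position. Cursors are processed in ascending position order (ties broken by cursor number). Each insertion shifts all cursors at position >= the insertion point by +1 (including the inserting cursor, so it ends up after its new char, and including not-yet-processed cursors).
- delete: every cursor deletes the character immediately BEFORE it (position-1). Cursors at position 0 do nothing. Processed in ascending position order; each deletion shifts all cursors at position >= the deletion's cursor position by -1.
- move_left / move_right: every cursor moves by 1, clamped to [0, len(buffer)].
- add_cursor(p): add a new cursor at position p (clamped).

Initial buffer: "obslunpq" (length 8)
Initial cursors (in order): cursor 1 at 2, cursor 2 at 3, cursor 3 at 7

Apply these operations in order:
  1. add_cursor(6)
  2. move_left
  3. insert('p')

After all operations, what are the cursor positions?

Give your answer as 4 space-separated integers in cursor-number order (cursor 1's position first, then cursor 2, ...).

Answer: 2 4 10 8

Derivation:
After op 1 (add_cursor(6)): buffer="obslunpq" (len 8), cursors c1@2 c2@3 c4@6 c3@7, authorship ........
After op 2 (move_left): buffer="obslunpq" (len 8), cursors c1@1 c2@2 c4@5 c3@6, authorship ........
After op 3 (insert('p')): buffer="opbpslupnppq" (len 12), cursors c1@2 c2@4 c4@8 c3@10, authorship .1.2...4.3..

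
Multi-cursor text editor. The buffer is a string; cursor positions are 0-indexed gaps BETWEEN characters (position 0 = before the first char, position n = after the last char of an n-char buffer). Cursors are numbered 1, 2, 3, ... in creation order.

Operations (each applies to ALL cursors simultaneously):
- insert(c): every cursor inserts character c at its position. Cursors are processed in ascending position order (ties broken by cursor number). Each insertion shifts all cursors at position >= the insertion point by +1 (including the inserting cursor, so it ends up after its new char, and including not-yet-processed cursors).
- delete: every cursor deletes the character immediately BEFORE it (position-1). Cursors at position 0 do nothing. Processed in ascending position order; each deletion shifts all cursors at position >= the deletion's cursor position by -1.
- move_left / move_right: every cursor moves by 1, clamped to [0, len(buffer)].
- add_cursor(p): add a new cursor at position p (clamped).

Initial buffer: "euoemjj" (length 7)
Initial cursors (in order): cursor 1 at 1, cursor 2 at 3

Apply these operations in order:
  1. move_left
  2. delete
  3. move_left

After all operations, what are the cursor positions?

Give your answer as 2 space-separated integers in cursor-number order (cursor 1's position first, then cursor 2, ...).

After op 1 (move_left): buffer="euoemjj" (len 7), cursors c1@0 c2@2, authorship .......
After op 2 (delete): buffer="eoemjj" (len 6), cursors c1@0 c2@1, authorship ......
After op 3 (move_left): buffer="eoemjj" (len 6), cursors c1@0 c2@0, authorship ......

Answer: 0 0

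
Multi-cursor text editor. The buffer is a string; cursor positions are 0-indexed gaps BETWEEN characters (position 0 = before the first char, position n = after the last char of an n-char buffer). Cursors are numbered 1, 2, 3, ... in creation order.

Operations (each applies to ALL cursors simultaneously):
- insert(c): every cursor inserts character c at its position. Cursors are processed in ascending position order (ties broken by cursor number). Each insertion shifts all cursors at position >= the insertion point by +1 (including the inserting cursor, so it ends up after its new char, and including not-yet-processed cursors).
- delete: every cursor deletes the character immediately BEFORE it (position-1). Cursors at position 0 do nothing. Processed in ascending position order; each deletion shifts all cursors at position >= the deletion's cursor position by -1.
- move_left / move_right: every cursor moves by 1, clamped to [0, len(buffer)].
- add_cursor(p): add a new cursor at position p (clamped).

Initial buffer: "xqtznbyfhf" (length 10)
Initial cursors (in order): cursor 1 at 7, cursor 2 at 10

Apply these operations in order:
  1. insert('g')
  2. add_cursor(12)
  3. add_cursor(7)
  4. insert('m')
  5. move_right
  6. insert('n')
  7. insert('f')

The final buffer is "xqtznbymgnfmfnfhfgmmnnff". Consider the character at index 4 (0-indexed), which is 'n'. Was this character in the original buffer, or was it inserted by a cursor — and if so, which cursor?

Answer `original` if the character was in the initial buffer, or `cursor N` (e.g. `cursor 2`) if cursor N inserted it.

Answer: original

Derivation:
After op 1 (insert('g')): buffer="xqtznbygfhfg" (len 12), cursors c1@8 c2@12, authorship .......1...2
After op 2 (add_cursor(12)): buffer="xqtznbygfhfg" (len 12), cursors c1@8 c2@12 c3@12, authorship .......1...2
After op 3 (add_cursor(7)): buffer="xqtznbygfhfg" (len 12), cursors c4@7 c1@8 c2@12 c3@12, authorship .......1...2
After op 4 (insert('m')): buffer="xqtznbymgmfhfgmm" (len 16), cursors c4@8 c1@10 c2@16 c3@16, authorship .......411...223
After op 5 (move_right): buffer="xqtznbymgmfhfgmm" (len 16), cursors c4@9 c1@11 c2@16 c3@16, authorship .......411...223
After op 6 (insert('n')): buffer="xqtznbymgnmfnhfgmmnn" (len 20), cursors c4@10 c1@13 c2@20 c3@20, authorship .......4141.1..22323
After op 7 (insert('f')): buffer="xqtznbymgnfmfnfhfgmmnnff" (len 24), cursors c4@11 c1@15 c2@24 c3@24, authorship .......41441.11..2232323
Authorship (.=original, N=cursor N): . . . . . . . 4 1 4 4 1 . 1 1 . . 2 2 3 2 3 2 3
Index 4: author = original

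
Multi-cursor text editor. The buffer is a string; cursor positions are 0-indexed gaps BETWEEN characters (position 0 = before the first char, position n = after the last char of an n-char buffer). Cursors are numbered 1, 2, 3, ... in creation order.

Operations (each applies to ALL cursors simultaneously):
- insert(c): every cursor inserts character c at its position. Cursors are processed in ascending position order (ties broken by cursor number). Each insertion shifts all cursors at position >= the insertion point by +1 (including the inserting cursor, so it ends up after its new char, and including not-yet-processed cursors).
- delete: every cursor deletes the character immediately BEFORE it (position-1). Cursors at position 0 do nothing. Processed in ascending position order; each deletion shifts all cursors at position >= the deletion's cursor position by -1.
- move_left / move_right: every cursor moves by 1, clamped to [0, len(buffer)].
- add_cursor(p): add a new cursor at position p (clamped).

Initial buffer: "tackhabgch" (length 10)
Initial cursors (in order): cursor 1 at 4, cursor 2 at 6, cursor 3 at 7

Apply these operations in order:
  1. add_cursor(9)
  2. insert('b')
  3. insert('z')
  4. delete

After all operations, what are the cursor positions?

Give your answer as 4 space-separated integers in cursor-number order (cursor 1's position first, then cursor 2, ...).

Answer: 5 8 10 13

Derivation:
After op 1 (add_cursor(9)): buffer="tackhabgch" (len 10), cursors c1@4 c2@6 c3@7 c4@9, authorship ..........
After op 2 (insert('b')): buffer="tackbhabbbgcbh" (len 14), cursors c1@5 c2@8 c3@10 c4@13, authorship ....1..2.3..4.
After op 3 (insert('z')): buffer="tackbzhabzbbzgcbzh" (len 18), cursors c1@6 c2@10 c3@13 c4@17, authorship ....11..22.33..44.
After op 4 (delete): buffer="tackbhabbbgcbh" (len 14), cursors c1@5 c2@8 c3@10 c4@13, authorship ....1..2.3..4.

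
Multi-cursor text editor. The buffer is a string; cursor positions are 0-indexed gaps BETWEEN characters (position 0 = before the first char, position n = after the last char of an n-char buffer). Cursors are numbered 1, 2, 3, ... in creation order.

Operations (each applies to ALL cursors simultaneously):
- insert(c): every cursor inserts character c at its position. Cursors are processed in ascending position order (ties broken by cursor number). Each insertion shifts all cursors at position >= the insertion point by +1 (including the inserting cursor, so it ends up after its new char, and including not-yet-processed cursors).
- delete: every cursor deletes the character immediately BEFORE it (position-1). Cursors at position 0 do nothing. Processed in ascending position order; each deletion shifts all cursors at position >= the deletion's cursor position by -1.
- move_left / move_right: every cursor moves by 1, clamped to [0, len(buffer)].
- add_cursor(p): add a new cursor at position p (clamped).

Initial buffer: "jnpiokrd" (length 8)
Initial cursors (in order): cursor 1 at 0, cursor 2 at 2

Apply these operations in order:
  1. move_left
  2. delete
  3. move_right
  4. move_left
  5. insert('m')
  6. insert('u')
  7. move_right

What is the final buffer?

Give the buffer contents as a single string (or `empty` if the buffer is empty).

Answer: mmuunpiokrd

Derivation:
After op 1 (move_left): buffer="jnpiokrd" (len 8), cursors c1@0 c2@1, authorship ........
After op 2 (delete): buffer="npiokrd" (len 7), cursors c1@0 c2@0, authorship .......
After op 3 (move_right): buffer="npiokrd" (len 7), cursors c1@1 c2@1, authorship .......
After op 4 (move_left): buffer="npiokrd" (len 7), cursors c1@0 c2@0, authorship .......
After op 5 (insert('m')): buffer="mmnpiokrd" (len 9), cursors c1@2 c2@2, authorship 12.......
After op 6 (insert('u')): buffer="mmuunpiokrd" (len 11), cursors c1@4 c2@4, authorship 1212.......
After op 7 (move_right): buffer="mmuunpiokrd" (len 11), cursors c1@5 c2@5, authorship 1212.......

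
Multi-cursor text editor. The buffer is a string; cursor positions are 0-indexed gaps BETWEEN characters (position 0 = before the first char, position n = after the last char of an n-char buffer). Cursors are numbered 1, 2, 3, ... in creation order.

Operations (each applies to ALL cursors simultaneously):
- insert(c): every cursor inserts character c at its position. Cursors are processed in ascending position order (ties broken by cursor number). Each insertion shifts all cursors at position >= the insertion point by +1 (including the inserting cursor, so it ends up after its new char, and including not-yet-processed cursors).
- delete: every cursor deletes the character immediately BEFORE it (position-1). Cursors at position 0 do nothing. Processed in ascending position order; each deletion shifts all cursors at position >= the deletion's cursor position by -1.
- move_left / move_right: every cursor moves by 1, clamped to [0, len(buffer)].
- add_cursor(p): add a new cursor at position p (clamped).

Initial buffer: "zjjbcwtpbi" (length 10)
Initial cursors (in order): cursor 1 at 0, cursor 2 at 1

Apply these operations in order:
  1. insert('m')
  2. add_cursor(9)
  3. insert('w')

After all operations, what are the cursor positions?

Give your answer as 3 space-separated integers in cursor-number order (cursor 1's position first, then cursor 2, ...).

After op 1 (insert('m')): buffer="mzmjjbcwtpbi" (len 12), cursors c1@1 c2@3, authorship 1.2.........
After op 2 (add_cursor(9)): buffer="mzmjjbcwtpbi" (len 12), cursors c1@1 c2@3 c3@9, authorship 1.2.........
After op 3 (insert('w')): buffer="mwzmwjjbcwtwpbi" (len 15), cursors c1@2 c2@5 c3@12, authorship 11.22......3...

Answer: 2 5 12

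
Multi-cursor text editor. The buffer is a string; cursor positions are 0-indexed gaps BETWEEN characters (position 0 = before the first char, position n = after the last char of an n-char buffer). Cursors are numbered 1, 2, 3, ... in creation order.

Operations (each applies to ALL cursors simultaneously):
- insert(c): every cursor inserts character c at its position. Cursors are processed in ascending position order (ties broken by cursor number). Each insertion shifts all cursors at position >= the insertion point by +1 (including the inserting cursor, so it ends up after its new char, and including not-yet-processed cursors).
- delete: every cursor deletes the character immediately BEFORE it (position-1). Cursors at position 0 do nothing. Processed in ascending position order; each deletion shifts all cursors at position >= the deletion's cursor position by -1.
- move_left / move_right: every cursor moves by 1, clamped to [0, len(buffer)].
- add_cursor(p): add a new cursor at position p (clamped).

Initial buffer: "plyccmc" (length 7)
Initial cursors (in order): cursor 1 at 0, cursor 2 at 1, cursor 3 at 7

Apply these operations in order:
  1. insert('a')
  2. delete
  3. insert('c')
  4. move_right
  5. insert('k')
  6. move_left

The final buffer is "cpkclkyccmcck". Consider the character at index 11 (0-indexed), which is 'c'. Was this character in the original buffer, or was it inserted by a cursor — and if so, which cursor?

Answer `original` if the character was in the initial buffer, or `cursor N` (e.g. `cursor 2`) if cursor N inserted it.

Answer: cursor 3

Derivation:
After op 1 (insert('a')): buffer="apalyccmca" (len 10), cursors c1@1 c2@3 c3@10, authorship 1.2......3
After op 2 (delete): buffer="plyccmc" (len 7), cursors c1@0 c2@1 c3@7, authorship .......
After op 3 (insert('c')): buffer="cpclyccmcc" (len 10), cursors c1@1 c2@3 c3@10, authorship 1.2......3
After op 4 (move_right): buffer="cpclyccmcc" (len 10), cursors c1@2 c2@4 c3@10, authorship 1.2......3
After op 5 (insert('k')): buffer="cpkclkyccmcck" (len 13), cursors c1@3 c2@6 c3@13, authorship 1.12.2.....33
After op 6 (move_left): buffer="cpkclkyccmcck" (len 13), cursors c1@2 c2@5 c3@12, authorship 1.12.2.....33
Authorship (.=original, N=cursor N): 1 . 1 2 . 2 . . . . . 3 3
Index 11: author = 3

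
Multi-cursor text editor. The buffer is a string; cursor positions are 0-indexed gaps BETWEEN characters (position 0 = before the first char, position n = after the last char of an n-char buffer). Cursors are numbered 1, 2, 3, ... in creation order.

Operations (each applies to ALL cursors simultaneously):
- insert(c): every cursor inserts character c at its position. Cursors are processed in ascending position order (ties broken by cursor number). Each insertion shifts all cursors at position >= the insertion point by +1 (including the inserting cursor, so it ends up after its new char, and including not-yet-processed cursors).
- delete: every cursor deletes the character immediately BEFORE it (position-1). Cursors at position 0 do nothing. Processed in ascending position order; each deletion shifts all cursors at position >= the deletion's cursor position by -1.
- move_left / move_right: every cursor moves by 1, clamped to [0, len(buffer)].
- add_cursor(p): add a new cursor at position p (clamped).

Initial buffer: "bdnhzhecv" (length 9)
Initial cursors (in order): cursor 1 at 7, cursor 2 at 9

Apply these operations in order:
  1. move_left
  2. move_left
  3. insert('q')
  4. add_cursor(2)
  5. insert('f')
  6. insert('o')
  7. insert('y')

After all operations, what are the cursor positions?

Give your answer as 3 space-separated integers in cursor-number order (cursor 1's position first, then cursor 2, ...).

Answer: 12 18 5

Derivation:
After op 1 (move_left): buffer="bdnhzhecv" (len 9), cursors c1@6 c2@8, authorship .........
After op 2 (move_left): buffer="bdnhzhecv" (len 9), cursors c1@5 c2@7, authorship .........
After op 3 (insert('q')): buffer="bdnhzqheqcv" (len 11), cursors c1@6 c2@9, authorship .....1..2..
After op 4 (add_cursor(2)): buffer="bdnhzqheqcv" (len 11), cursors c3@2 c1@6 c2@9, authorship .....1..2..
After op 5 (insert('f')): buffer="bdfnhzqfheqfcv" (len 14), cursors c3@3 c1@8 c2@12, authorship ..3...11..22..
After op 6 (insert('o')): buffer="bdfonhzqfoheqfocv" (len 17), cursors c3@4 c1@10 c2@15, authorship ..33...111..222..
After op 7 (insert('y')): buffer="bdfoynhzqfoyheqfoycv" (len 20), cursors c3@5 c1@12 c2@18, authorship ..333...1111..2222..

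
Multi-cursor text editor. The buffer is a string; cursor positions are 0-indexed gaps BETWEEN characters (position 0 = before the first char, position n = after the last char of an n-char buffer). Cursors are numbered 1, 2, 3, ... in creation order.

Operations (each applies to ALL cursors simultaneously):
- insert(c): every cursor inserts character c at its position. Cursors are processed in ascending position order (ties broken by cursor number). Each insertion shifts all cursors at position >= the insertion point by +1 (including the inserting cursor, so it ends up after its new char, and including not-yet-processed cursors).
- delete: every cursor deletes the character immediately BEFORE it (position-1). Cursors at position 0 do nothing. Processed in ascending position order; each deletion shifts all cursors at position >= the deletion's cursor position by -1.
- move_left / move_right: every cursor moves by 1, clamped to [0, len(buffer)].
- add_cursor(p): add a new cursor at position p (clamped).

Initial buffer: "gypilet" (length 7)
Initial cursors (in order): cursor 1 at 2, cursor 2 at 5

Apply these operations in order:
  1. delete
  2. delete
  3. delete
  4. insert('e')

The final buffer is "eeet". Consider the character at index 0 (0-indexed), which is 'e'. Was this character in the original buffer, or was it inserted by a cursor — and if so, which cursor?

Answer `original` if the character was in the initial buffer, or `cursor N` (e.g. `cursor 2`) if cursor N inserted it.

Answer: cursor 1

Derivation:
After op 1 (delete): buffer="gpiet" (len 5), cursors c1@1 c2@3, authorship .....
After op 2 (delete): buffer="pet" (len 3), cursors c1@0 c2@1, authorship ...
After op 3 (delete): buffer="et" (len 2), cursors c1@0 c2@0, authorship ..
After op 4 (insert('e')): buffer="eeet" (len 4), cursors c1@2 c2@2, authorship 12..
Authorship (.=original, N=cursor N): 1 2 . .
Index 0: author = 1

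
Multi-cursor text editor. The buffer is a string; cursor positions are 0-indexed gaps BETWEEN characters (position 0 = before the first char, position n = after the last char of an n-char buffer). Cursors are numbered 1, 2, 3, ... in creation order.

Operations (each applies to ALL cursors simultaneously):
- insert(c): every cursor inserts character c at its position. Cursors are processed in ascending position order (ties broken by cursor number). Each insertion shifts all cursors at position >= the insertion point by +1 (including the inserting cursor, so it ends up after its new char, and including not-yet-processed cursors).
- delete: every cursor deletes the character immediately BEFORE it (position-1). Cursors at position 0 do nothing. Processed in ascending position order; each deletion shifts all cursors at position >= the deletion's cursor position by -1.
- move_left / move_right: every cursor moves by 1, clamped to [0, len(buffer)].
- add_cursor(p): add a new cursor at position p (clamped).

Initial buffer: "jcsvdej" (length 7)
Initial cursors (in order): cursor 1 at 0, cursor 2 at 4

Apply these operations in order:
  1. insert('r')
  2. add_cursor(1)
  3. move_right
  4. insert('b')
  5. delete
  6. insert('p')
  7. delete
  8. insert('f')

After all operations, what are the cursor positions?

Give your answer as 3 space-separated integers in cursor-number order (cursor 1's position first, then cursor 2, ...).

Answer: 4 10 4

Derivation:
After op 1 (insert('r')): buffer="rjcsvrdej" (len 9), cursors c1@1 c2@6, authorship 1....2...
After op 2 (add_cursor(1)): buffer="rjcsvrdej" (len 9), cursors c1@1 c3@1 c2@6, authorship 1....2...
After op 3 (move_right): buffer="rjcsvrdej" (len 9), cursors c1@2 c3@2 c2@7, authorship 1....2...
After op 4 (insert('b')): buffer="rjbbcsvrdbej" (len 12), cursors c1@4 c3@4 c2@10, authorship 1.13...2.2..
After op 5 (delete): buffer="rjcsvrdej" (len 9), cursors c1@2 c3@2 c2@7, authorship 1....2...
After op 6 (insert('p')): buffer="rjppcsvrdpej" (len 12), cursors c1@4 c3@4 c2@10, authorship 1.13...2.2..
After op 7 (delete): buffer="rjcsvrdej" (len 9), cursors c1@2 c3@2 c2@7, authorship 1....2...
After op 8 (insert('f')): buffer="rjffcsvrdfej" (len 12), cursors c1@4 c3@4 c2@10, authorship 1.13...2.2..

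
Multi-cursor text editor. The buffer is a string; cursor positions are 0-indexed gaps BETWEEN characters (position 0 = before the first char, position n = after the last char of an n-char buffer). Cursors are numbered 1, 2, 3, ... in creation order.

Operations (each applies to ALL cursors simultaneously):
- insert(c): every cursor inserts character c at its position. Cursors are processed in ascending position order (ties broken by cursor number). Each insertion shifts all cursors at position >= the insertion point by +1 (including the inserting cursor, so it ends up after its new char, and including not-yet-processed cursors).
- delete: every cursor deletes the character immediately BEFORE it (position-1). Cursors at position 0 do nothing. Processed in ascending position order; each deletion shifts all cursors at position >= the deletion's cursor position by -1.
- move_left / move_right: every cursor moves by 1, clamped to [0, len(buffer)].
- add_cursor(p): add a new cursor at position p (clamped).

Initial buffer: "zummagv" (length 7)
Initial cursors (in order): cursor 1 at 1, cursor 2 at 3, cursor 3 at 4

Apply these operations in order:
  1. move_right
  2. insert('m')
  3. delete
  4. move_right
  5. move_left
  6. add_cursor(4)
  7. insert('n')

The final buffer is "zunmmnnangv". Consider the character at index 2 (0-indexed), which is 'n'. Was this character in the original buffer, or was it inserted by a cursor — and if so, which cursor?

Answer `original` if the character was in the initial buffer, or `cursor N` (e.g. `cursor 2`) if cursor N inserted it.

After op 1 (move_right): buffer="zummagv" (len 7), cursors c1@2 c2@4 c3@5, authorship .......
After op 2 (insert('m')): buffer="zummmmamgv" (len 10), cursors c1@3 c2@6 c3@8, authorship ..1..2.3..
After op 3 (delete): buffer="zummagv" (len 7), cursors c1@2 c2@4 c3@5, authorship .......
After op 4 (move_right): buffer="zummagv" (len 7), cursors c1@3 c2@5 c3@6, authorship .......
After op 5 (move_left): buffer="zummagv" (len 7), cursors c1@2 c2@4 c3@5, authorship .......
After op 6 (add_cursor(4)): buffer="zummagv" (len 7), cursors c1@2 c2@4 c4@4 c3@5, authorship .......
After op 7 (insert('n')): buffer="zunmmnnangv" (len 11), cursors c1@3 c2@7 c4@7 c3@9, authorship ..1..24.3..
Authorship (.=original, N=cursor N): . . 1 . . 2 4 . 3 . .
Index 2: author = 1

Answer: cursor 1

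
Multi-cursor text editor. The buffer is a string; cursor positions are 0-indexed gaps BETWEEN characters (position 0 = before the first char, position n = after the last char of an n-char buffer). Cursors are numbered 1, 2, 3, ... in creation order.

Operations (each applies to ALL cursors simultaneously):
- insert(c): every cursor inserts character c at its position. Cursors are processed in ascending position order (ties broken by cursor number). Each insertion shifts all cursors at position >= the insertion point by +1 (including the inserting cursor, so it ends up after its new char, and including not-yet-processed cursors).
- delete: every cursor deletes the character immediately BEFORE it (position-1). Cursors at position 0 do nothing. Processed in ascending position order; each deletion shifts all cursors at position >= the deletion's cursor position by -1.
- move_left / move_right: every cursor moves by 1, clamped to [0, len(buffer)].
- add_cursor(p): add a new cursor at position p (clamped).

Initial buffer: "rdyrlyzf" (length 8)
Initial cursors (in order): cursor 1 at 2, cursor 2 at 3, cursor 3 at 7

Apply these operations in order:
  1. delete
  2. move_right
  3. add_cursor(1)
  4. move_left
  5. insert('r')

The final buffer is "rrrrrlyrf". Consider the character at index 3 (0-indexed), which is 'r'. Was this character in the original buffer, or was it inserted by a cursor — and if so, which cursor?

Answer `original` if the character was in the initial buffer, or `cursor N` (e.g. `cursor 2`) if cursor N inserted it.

After op 1 (delete): buffer="rrlyf" (len 5), cursors c1@1 c2@1 c3@4, authorship .....
After op 2 (move_right): buffer="rrlyf" (len 5), cursors c1@2 c2@2 c3@5, authorship .....
After op 3 (add_cursor(1)): buffer="rrlyf" (len 5), cursors c4@1 c1@2 c2@2 c3@5, authorship .....
After op 4 (move_left): buffer="rrlyf" (len 5), cursors c4@0 c1@1 c2@1 c3@4, authorship .....
After op 5 (insert('r')): buffer="rrrrrlyrf" (len 9), cursors c4@1 c1@4 c2@4 c3@8, authorship 4.12...3.
Authorship (.=original, N=cursor N): 4 . 1 2 . . . 3 .
Index 3: author = 2

Answer: cursor 2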